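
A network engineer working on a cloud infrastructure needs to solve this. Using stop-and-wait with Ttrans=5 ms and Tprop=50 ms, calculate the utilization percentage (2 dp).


Given: Ttrans = 5 ms, Tprop = 50 ms
RTT = 2 * Tprop = 2 * 50 = 100 ms
U = Ttrans / (Ttrans + RTT)
U = 5 / (5 + 100)
U = 5 / 105 = 0.047619
U% = 4.76%

4.76


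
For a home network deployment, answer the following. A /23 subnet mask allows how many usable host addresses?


Given: subnet mask /23
Host bits = 32 - 23 = 9
Total addresses = 2^9 = 512
Usable hosts = 512 - 2 (network + broadcast) = 510

510


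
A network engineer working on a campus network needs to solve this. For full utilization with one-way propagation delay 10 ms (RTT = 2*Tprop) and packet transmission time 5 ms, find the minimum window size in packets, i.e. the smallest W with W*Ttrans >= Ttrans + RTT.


Given: Ttrans = 5 ms, RTT = 20 ms (= 2 * Tprop, Tprop = 10 ms)
Time until first ACK returns = Ttrans + RTT = 5 + 20 = 25 ms
Need W * Ttrans >= Ttrans + RTT  ->  W >= (Ttrans + RTT) / Ttrans
(Ttrans + RTT) / Ttrans = 25 / 5 = 5
W_min = ceil(5) = 5

5


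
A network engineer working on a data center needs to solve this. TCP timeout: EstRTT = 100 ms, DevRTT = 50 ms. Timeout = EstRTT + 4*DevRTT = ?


Given: EstRTT = 100 ms, DevRTT = 50 ms
Timeout = EstRTT + 4 * DevRTT
4 * DevRTT = 4 * 50 = 200
Timeout = 100 + 200 = 300 ms

300


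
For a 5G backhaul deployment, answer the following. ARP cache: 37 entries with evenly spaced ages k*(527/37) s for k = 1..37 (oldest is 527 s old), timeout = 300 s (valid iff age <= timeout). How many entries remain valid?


Ages are k * 527/37 s for k = 1..37 (spacing = 14.2432 s).
Entry k is valid iff k * 527/37 <= 300 iff k <= 37 * 300 / 527 = 21.0626
n_valid = floor(21.0626) = 21
(n_stale = 37 - 21 = 16)

21


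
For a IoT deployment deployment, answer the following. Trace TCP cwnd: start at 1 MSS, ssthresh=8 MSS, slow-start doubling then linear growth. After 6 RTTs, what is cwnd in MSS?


RTT 0: cwnd = 1 MSS (initial)
RTT 1: cwnd = 2 MSS (slow start, doubled)
RTT 2: cwnd = 4 MSS (slow start, doubled)
RTT 3: cwnd = 8 MSS (slow start, doubled)
RTT 4: cwnd = 9 MSS (congestion avoidance, +1)
RTT 5: cwnd = 10 MSS (congestion avoidance, +1)
RTT 6: cwnd = 11 MSS (congestion avoidance, +1)

11


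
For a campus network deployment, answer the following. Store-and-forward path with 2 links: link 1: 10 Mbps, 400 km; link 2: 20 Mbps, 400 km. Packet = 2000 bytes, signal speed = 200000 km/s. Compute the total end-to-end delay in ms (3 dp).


Packet = 2000 bytes = 16000 bits. Store-and-forward: sum (t_trans + t_prop) per link.
Link 1: t_trans = 16000/(10*10^6) s = 1.6000 ms; t_prop = 400/200000 s = 2.0000 ms; subtotal = 3.6000 ms
Link 2: t_trans = 16000/(20*10^6) s = 0.8000 ms; t_prop = 400/200000 s = 2.0000 ms; subtotal = 2.8000 ms
End-to-end = 3.6000 + 2.8000 = 6.4000 ms -> 6.400 ms (3 dp)

6.400


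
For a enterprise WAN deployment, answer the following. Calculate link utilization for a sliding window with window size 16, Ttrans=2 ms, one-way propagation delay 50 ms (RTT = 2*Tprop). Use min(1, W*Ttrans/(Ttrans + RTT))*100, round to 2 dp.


Given: W = 16, Ttrans = 2 ms, RTT = 100 ms (= 2 * Tprop, Tprop = 50 ms)
Cycle time = Ttrans + RTT = 2 + 100 = 102 ms (first packet sent until its ACK returns)
W * Ttrans = 16 * 2 = 32 ms of sending per cycle
W * Ttrans / (Ttrans + RTT) = 32 / 102 = 0.313725
U = min(1, 0.313725) = 0.313725
U% = 31.37%

31.37


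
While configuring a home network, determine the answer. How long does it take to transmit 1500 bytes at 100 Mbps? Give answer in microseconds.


Given: packet = 1500 bytes, bandwidth = 100 Mbps
Packet in bits = 1500 * 8 = 12000 bits
Bandwidth = 100 * 10^6 = 100000000 bps
Time = 12000 / 100000000 seconds
Time in us = 12000 * 10^6 / 100000000 = 120

120


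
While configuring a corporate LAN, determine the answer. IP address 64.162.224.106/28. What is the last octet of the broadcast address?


Given: IP = 64.162.224.106, prefix = /28
Host bits = 32 - 28 = 4
Network last octet = 106 AND mask = 96
Host part size = 2^4 - 1 = 15
Broadcast last octet = 96 OR 15 = 111

111


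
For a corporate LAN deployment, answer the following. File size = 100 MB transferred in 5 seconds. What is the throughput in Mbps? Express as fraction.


Given: file = 100 MB, time = 5 s
File in Mb = 100 * 8 = 800 Mb
Throughput = 800 / 5 Mbps
Throughput = 160 Mbps

160


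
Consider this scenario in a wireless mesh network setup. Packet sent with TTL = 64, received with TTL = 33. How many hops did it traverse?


Given: initial TTL = 64, received TTL = 33
Hops = initial TTL - received TTL
Hops = 64 - 33 = 31

31


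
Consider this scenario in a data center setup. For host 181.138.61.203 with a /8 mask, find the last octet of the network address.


Given: IP = 181.138.61.203, prefix = /8
Subnet mask = 255.0.0.0
Last octet of IP: 203
Last octet of mask: 0
Network last octet = 203 AND 0 = 0

0


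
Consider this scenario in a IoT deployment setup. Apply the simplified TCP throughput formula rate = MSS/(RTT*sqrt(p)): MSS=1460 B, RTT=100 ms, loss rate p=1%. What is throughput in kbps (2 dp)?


Given: MSS = 1460 bytes, RTT = 100 ms, loss = 1%
RTT in seconds = 100 / 1000 = 0.1
Loss rate = 1% = 0.01
sqrt(loss) = sqrt(0.01) = 0.1
Throughput (bytes/s) = 1460 / (0.1 * 0.1) = 146000.0000
Throughput (kbps) = 146000.0000 * 8 / 1000 = 1168.000000 -> 1168.00 kbps (2 dp)

1168.00


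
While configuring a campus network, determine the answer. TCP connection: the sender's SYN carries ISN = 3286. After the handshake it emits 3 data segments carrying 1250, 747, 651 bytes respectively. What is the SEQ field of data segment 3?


The SYN occupies sequence number ISN = 3286, so the first data byte is ISN + 1 = 3287.
SEQ of data segment i = (ISN + 1) + sum of payload sizes of segments 1..i-1.
Segment 1: SEQ = 3287, payload = 1250 bytes
Segment 2: SEQ = 4537, payload = 747 bytes
Segment 3: SEQ = 5284, payload = 651 bytes
SEQ of segment 3 = 3287 + 1250 + 747 = 5284

5284


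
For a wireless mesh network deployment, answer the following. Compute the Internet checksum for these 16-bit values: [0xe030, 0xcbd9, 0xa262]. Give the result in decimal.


Given words: [0xe030, 0xcbd9, 0xa262]
Step 1: Sum all words
Raw sum = 57392 + 52185 + 41570 = 151147
Step 2: Fold carry: (20075 + 2) = 20077
One's complement = ~20077 & 0xFFFF = 45458

45458


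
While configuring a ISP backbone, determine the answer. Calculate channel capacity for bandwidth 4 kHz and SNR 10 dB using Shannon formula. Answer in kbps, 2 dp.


Given: B = 4 kHz, SNR = 10 dB
SNR linear = 10^(10/10) = 10
1 + SNR = 11
log2(11) = 3.4594316186
C = 4 * 1000 * 3.4594316186 = 13837.7265 bps
C = 13.837726 kbps -> 13.84 kbps (2 dp)

13.84


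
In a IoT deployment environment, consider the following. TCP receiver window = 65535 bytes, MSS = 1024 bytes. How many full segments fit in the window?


Given: RWND = 65535 bytes, MSS = 1024 bytes
Full segments = floor(RWND / MSS)
Full segments = floor(65535 / 1024)
Full segments = floor(63.999) = 63

63


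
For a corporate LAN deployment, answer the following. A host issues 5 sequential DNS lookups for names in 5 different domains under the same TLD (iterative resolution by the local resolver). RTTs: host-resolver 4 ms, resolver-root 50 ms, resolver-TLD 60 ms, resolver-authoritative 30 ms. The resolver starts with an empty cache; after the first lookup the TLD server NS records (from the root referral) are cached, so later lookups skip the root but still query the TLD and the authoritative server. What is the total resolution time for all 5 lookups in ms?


Lookup 1 (cold cache): local + root + TLD + auth = 4 + 50 + 60 + 30 = 144 ms
Lookups 2..5 (TLD NS cached -> skip root; new domain -> still ask TLD and auth): local + TLD + auth = 4 + 60 + 30 = 94 ms each
Remaining 4 lookups: 4 * 94 = 376 ms
Total = 144 + 376 = 520 ms

520


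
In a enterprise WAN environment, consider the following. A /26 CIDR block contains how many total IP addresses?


Given: CIDR prefix /26
Host bits = 32 - 26 = 6
Total addresses = 2^6 = 64

64


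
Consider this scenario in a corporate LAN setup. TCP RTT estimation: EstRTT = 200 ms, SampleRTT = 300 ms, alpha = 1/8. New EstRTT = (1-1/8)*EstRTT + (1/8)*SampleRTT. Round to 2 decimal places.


Given: EstRTT = 200 ms, SampleRTT = 300 ms, alpha = 1/8
New EstRTT = (1 - alpha) * EstRTT + alpha * SampleRTT
(7/8) * 200 = 175
(1/8) * 300 = 37.5
New EstRTT = 175 + 37.5 = 212.5 ms -> 212.50 ms (2 dp)

212.50


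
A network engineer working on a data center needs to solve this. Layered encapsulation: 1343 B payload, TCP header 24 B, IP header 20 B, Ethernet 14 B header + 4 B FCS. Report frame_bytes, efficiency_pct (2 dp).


TCP segment = 1343 + 24 = 1367 B
IP packet = 1367 + 20 = 1387 B
Ethernet frame = 1387 + 14 + 4 = 1405 B
Efficiency = app / frame = 1343 / 1405 = 0.955872 = 95.5872% -> 95.59% (2 dp)

1405, 95.59


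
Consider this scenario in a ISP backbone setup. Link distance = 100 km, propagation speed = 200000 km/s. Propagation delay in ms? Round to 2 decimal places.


Given: distance = 100 km, speed = 200000 km/s
Delay = distance / speed = 100 / 200000 seconds
Delay in ms = 100 * 1000 / 200000
Delay = 0.5000 ms
Rounded to 2 dp = 0.50 ms

0.50


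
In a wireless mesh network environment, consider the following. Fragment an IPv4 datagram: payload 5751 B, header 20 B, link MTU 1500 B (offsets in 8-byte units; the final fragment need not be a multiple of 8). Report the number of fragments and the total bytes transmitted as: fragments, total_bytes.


Max data per non-final fragment = floor((MTU - header)/8)*8 = floor((1500 - 20)/8)*8 = floor(1480/8)*8 = 1480 B
Final fragment needs no 8-byte alignment: it can carry up to MTU - header = 1480 B
Non-final fragments needed = ceil((payload - 1480) / 1480) = ceil(4271/1480) = ceil(2.8858) = 3
Number of fragments = 3 + 1 = 4
Fragment sizes (data): 3 * 1480 B + 1311 B (last, 1311 <= 1480 OK)
Total bytes sent = payload + n_frags * header = 5751 + 4*20 = 5751 + 80 = 5831 B

4, 5831


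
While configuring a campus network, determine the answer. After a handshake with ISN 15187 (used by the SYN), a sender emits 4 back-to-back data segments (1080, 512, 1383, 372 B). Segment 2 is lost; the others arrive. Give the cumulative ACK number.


SYN uses sequence number 15187; first data byte = ISN + 1 = 15188.
Segment 1: SEQ = 15188, len = 1080 B, covers [15188, 16267]
Segment 2: SEQ = 16268, len = 512 B, covers [16268, 16779] [LOST]
Segment 3: SEQ = 16780, len = 1383 B, covers [16780, 18162]
Segment 4: SEQ = 18163, len = 372 B, covers [18163, 18534]
In-order data received: bytes [15188, 16267] (segments 1..1).
Segment 2 missing -> gap begins at byte 16268; later segments buffered out of order.
Cumulative ACK = next expected in-order byte = 15188 + 1080 = 16268

16268


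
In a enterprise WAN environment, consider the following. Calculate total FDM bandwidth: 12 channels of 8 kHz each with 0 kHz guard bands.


Given: 12 channels, 8 kHz each, guard = 0 kHz
Channel bandwidth = 12 * 8 = 96 kHz
Guard bands = 11 gaps * 0 kHz = 0 kHz
Total = 96 + 0 = 96 kHz

96


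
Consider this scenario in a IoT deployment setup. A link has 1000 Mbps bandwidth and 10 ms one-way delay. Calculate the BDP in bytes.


Given: bandwidth = 1000 Mbps, delay = 10 ms
BDP in bits = 1000 * 10^6 * 10 / 1000
BDP in bits = 10000000
BDP in bytes = 10000000 / 8 = 1250000

1250000


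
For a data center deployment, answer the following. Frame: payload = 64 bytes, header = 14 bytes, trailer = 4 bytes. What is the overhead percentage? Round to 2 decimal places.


Given: payload = 64 B, header = 14 B, trailer = 4 B
Overhead bytes = header + trailer = 14 + 4 = 18
Total frame = payload + overhead = 64 + 18 = 82
Overhead % = 18 / 82 * 100 = 21.9512% -> 21.95% (2 dp)

21.95


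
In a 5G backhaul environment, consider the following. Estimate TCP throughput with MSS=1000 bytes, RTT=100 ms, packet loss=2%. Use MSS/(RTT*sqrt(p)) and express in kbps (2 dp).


Given: MSS = 1000 bytes, RTT = 100 ms, loss = 2%
RTT in seconds = 100 / 1000 = 0.1
Loss rate = 2% = 0.02
sqrt(loss) = sqrt(0.02) = 0.141421356237
Throughput (bytes/s) = 1000 / (0.1 * 0.141421356237) = 70710.6781
Throughput (kbps) = 70710.6781 * 8 / 1000 = 565.685425 -> 565.69 kbps (2 dp)

565.69


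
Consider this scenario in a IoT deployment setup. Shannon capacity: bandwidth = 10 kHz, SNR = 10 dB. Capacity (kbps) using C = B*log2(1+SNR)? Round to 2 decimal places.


Given: B = 10 kHz, SNR = 10 dB
SNR linear = 10^(10/10) = 10
1 + SNR = 11
log2(11) = 3.4594316186
C = 10 * 1000 * 3.4594316186 = 34594.3162 bps
C = 34.594316 kbps -> 34.59 kbps (2 dp)

34.59


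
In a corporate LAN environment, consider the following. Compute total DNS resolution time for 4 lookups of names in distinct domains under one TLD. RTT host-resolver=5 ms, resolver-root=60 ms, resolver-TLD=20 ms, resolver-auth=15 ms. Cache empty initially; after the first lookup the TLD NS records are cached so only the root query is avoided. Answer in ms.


Lookup 1 (cold cache): local + root + TLD + auth = 5 + 60 + 20 + 15 = 100 ms
Lookups 2..4 (TLD NS cached -> skip root; new domain -> still ask TLD and auth): local + TLD + auth = 5 + 20 + 15 = 40 ms each
Remaining 3 lookups: 3 * 40 = 120 ms
Total = 100 + 120 = 220 ms

220


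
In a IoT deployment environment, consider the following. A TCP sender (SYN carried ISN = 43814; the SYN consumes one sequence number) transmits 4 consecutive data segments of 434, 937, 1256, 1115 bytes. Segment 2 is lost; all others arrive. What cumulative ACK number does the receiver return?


SYN uses sequence number 43814; first data byte = ISN + 1 = 43815.
Segment 1: SEQ = 43815, len = 434 B, covers [43815, 44248]
Segment 2: SEQ = 44249, len = 937 B, covers [44249, 45185] [LOST]
Segment 3: SEQ = 45186, len = 1256 B, covers [45186, 46441]
Segment 4: SEQ = 46442, len = 1115 B, covers [46442, 47556]
In-order data received: bytes [43815, 44248] (segments 1..1).
Segment 2 missing -> gap begins at byte 44249; later segments buffered out of order.
Cumulative ACK = next expected in-order byte = 43815 + 434 = 44249

44249


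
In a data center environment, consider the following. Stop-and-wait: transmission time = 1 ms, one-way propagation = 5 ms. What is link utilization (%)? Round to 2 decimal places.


Given: Ttrans = 1 ms, Tprop = 5 ms
RTT = 2 * Tprop = 2 * 5 = 10 ms
U = Ttrans / (Ttrans + RTT)
U = 1 / (1 + 10)
U = 1 / 11 = 0.090909
U% = 9.09%

9.09


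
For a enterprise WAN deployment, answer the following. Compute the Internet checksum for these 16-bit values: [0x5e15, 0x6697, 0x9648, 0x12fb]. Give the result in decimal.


Given words: [0x5e15, 0x6697, 0x9648, 0x12fb]
Step 1: Sum all words
Raw sum = 24085 + 26263 + 38472 + 4859 = 93679
Step 2: Fold carry: (28143 + 1) = 28144
One's complement = ~28144 & 0xFFFF = 37391

37391


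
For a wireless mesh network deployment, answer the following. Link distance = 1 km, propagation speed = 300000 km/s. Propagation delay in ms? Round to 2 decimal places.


Given: distance = 1 km, speed = 300000 km/s
Delay = distance / speed = 1 / 300000 seconds
Delay in ms = 1 * 1000 / 300000
Delay = 0.0033 ms
Rounded to 2 dp = 0.00 ms

0.00


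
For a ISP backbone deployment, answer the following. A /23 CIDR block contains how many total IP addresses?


Given: CIDR prefix /23
Host bits = 32 - 23 = 9
Total addresses = 2^9 = 512

512


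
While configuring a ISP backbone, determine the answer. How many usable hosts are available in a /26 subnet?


Given: subnet mask /26
Host bits = 32 - 26 = 6
Total addresses = 2^6 = 64
Usable hosts = 64 - 2 (network + broadcast) = 62

62


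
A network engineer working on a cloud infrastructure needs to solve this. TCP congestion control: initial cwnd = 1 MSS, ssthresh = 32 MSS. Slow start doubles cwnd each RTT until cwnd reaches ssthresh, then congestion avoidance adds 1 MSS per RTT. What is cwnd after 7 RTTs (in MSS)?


RTT 0: cwnd = 1 MSS (initial)
RTT 1: cwnd = 2 MSS (slow start, doubled)
RTT 2: cwnd = 4 MSS (slow start, doubled)
RTT 3: cwnd = 8 MSS (slow start, doubled)
RTT 4: cwnd = 16 MSS (slow start, doubled)
RTT 5: cwnd = 32 MSS (slow start, doubled)
RTT 6: cwnd = 33 MSS (congestion avoidance, +1)
RTT 7: cwnd = 34 MSS (congestion avoidance, +1)

34


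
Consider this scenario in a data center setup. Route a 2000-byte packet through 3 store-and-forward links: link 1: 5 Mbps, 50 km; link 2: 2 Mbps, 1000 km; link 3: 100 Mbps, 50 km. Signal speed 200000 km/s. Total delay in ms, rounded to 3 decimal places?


Packet = 2000 bytes = 16000 bits. Store-and-forward: sum (t_trans + t_prop) per link.
Link 1: t_trans = 16000/(5*10^6) s = 3.2000 ms; t_prop = 50/200000 s = 0.2500 ms; subtotal = 3.4500 ms
Link 2: t_trans = 16000/(2*10^6) s = 8.0000 ms; t_prop = 1000/200000 s = 5.0000 ms; subtotal = 13.0000 ms
Link 3: t_trans = 16000/(100*10^6) s = 0.1600 ms; t_prop = 50/200000 s = 0.2500 ms; subtotal = 0.4100 ms
End-to-end = 3.4500 + 13.0000 + 0.4100 = 16.8600 ms -> 16.860 ms (3 dp)

16.860


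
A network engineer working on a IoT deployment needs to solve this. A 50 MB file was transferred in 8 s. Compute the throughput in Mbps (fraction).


Given: file = 50 MB, time = 8 s
File in Mb = 50 * 8 = 400 Mb
Throughput = 400 / 8 Mbps
Throughput = 50 Mbps

50


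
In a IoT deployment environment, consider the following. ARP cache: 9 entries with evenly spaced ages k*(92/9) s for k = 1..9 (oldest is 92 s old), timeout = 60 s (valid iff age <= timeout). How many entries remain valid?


Ages are k * 92/9 s for k = 1..9 (spacing = 10.2222 s).
Entry k is valid iff k * 92/9 <= 60 iff k <= 9 * 60 / 92 = 5.8696
n_valid = floor(5.8696) = 5
(n_stale = 9 - 5 = 4)

5


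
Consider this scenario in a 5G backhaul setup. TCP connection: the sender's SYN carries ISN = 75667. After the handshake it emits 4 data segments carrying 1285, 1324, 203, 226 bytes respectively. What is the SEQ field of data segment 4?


The SYN occupies sequence number ISN = 75667, so the first data byte is ISN + 1 = 75668.
SEQ of data segment i = (ISN + 1) + sum of payload sizes of segments 1..i-1.
Segment 1: SEQ = 75668, payload = 1285 bytes
Segment 2: SEQ = 76953, payload = 1324 bytes
Segment 3: SEQ = 78277, payload = 203 bytes
Segment 4: SEQ = 78480, payload = 226 bytes
SEQ of segment 4 = 75668 + 1285 + 1324 + 203 = 78480

78480


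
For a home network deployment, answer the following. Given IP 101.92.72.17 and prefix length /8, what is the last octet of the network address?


Given: IP = 101.92.72.17, prefix = /8
Subnet mask = 255.0.0.0
Last octet of IP: 17
Last octet of mask: 0
Network last octet = 17 AND 0 = 0

0


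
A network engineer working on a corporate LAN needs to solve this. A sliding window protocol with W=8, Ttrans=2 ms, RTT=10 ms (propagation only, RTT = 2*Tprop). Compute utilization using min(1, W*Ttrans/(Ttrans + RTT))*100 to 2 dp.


Given: W = 8, Ttrans = 2 ms, RTT = 10 ms (= 2 * Tprop, Tprop = 5 ms)
Cycle time = Ttrans + RTT = 2 + 10 = 12 ms (first packet sent until its ACK returns)
W * Ttrans = 8 * 2 = 16 ms of sending per cycle
W * Ttrans / (Ttrans + RTT) = 16 / 12 = 1.333333
U = min(1, 1.333333) = 1.000000
U% = 100.00%

100.00


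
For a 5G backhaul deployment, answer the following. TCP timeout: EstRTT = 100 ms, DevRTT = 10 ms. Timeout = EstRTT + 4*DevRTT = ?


Given: EstRTT = 100 ms, DevRTT = 10 ms
Timeout = EstRTT + 4 * DevRTT
4 * DevRTT = 4 * 10 = 40
Timeout = 100 + 40 = 140 ms

140


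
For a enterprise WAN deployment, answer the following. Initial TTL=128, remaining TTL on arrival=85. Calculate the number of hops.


Given: initial TTL = 128, received TTL = 85
Hops = initial TTL - received TTL
Hops = 128 - 85 = 43

43


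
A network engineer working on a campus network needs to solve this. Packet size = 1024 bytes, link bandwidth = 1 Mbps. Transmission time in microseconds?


Given: packet = 1024 bytes, bandwidth = 1 Mbps
Packet in bits = 1024 * 8 = 8192 bits
Bandwidth = 1 * 10^6 = 1000000 bps
Time = 8192 / 1000000 seconds
Time in us = 8192 * 10^6 / 1000000 = 8192

8192


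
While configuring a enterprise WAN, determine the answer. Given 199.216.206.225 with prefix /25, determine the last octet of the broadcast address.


Given: IP = 199.216.206.225, prefix = /25
Host bits = 32 - 25 = 7
Network last octet = 225 AND mask = 128
Host part size = 2^7 - 1 = 127
Broadcast last octet = 128 OR 127 = 255

255


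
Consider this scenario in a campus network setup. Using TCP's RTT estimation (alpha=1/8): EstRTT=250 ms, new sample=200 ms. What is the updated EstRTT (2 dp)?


Given: EstRTT = 250 ms, SampleRTT = 200 ms, alpha = 1/8
New EstRTT = (1 - alpha) * EstRTT + alpha * SampleRTT
(7/8) * 250 = 218.75
(1/8) * 200 = 25
New EstRTT = 218.75 + 25 = 243.75 ms -> 243.75 ms (2 dp)

243.75


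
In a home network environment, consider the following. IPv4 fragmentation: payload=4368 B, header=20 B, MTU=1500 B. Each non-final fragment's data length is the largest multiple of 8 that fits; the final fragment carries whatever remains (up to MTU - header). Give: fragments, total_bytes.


Max data per non-final fragment = floor((MTU - header)/8)*8 = floor((1500 - 20)/8)*8 = floor(1480/8)*8 = 1480 B
Final fragment needs no 8-byte alignment: it can carry up to MTU - header = 1480 B
Non-final fragments needed = ceil((payload - 1480) / 1480) = ceil(2888/1480) = ceil(1.9514) = 2
Number of fragments = 2 + 1 = 3
Fragment sizes (data): 2 * 1480 B + 1408 B (last, 1408 <= 1480 OK)
Total bytes sent = payload + n_frags * header = 4368 + 3*20 = 4368 + 60 = 4428 B

3, 4428


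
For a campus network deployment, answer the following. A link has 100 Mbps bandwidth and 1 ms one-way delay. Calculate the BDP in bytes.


Given: bandwidth = 100 Mbps, delay = 1 ms
BDP in bits = 100 * 10^6 * 1 / 1000
BDP in bits = 100000
BDP in bytes = 100000 / 8 = 12500

12500


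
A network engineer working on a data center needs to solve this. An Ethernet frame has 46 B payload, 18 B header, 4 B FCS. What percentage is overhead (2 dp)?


Given: payload = 46 B, header = 18 B, trailer = 4 B
Overhead bytes = header + trailer = 18 + 4 = 22
Total frame = payload + overhead = 46 + 22 = 68
Overhead % = 22 / 68 * 100 = 32.3529% -> 32.35% (2 dp)

32.35


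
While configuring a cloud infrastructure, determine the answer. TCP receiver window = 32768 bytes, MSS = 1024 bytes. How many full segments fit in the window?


Given: RWND = 32768 bytes, MSS = 1024 bytes
Full segments = floor(RWND / MSS)
Full segments = floor(32768 / 1024)
Full segments = floor(32.0) = 32

32


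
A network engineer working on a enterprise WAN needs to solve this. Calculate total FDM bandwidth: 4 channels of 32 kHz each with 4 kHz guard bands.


Given: 4 channels, 32 kHz each, guard = 4 kHz
Channel bandwidth = 4 * 32 = 128 kHz
Guard bands = 3 gaps * 4 kHz = 12 kHz
Total = 128 + 12 = 140 kHz

140


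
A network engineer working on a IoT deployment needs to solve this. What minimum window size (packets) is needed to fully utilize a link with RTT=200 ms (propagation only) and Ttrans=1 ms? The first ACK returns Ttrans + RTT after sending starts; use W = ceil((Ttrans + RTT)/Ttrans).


Given: Ttrans = 1 ms, RTT = 200 ms (= 2 * Tprop, Tprop = 100 ms)
Time until first ACK returns = Ttrans + RTT = 1 + 200 = 201 ms
Need W * Ttrans >= Ttrans + RTT  ->  W >= (Ttrans + RTT) / Ttrans
(Ttrans + RTT) / Ttrans = 201 / 1 = 201
W_min = ceil(201) = 201

201


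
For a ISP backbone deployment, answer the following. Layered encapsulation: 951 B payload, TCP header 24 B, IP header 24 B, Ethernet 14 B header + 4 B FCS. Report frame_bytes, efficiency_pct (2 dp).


TCP segment = 951 + 24 = 975 B
IP packet = 975 + 24 = 999 B
Ethernet frame = 999 + 14 + 4 = 1017 B
Efficiency = app / frame = 951 / 1017 = 0.935103 = 93.5103% -> 93.51% (2 dp)

1017, 93.51


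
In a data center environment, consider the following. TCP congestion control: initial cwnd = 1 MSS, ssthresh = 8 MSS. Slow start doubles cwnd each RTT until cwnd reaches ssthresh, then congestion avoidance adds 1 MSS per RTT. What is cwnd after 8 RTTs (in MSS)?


RTT 0: cwnd = 1 MSS (initial)
RTT 1: cwnd = 2 MSS (slow start, doubled)
RTT 2: cwnd = 4 MSS (slow start, doubled)
RTT 3: cwnd = 8 MSS (slow start, doubled)
RTT 4: cwnd = 9 MSS (congestion avoidance, +1)
RTT 5: cwnd = 10 MSS (congestion avoidance, +1)
RTT 6: cwnd = 11 MSS (congestion avoidance, +1)
RTT 7: cwnd = 12 MSS (congestion avoidance, +1)
RTT 8: cwnd = 13 MSS (congestion avoidance, +1)

13


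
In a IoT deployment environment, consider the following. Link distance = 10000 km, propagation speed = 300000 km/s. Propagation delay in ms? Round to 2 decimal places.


Given: distance = 10000 km, speed = 300000 km/s
Delay = distance / speed = 10000 / 300000 seconds
Delay in ms = 10000 * 1000 / 300000
Delay = 33.3333 ms
Rounded to 2 dp = 33.33 ms

33.33


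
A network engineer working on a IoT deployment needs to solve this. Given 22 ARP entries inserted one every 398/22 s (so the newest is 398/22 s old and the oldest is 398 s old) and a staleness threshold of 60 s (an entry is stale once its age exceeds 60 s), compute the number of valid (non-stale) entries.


Ages are k * 398/22 s for k = 1..22 (spacing = 18.0909 s).
Entry k is valid iff k * 398/22 <= 60 iff k <= 22 * 60 / 398 = 3.3166
n_valid = floor(3.3166) = 3
(n_stale = 22 - 3 = 19)

3


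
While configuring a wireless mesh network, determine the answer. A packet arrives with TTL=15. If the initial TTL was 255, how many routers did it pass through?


Given: initial TTL = 255, received TTL = 15
Hops = initial TTL - received TTL
Hops = 255 - 15 = 240

240


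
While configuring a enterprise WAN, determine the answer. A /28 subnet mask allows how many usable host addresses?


Given: subnet mask /28
Host bits = 32 - 28 = 4
Total addresses = 2^4 = 16
Usable hosts = 16 - 2 (network + broadcast) = 14

14


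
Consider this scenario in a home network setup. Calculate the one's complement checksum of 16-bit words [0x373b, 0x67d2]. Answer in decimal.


Given words: [0x373b, 0x67d2]
Step 1: Sum all words
Raw sum = 14139 + 26578 = 40717
One's complement = ~40717 & 0xFFFF = 24818

24818


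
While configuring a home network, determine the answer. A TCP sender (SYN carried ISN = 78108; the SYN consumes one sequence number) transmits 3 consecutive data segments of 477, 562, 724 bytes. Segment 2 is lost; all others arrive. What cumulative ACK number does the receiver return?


SYN uses sequence number 78108; first data byte = ISN + 1 = 78109.
Segment 1: SEQ = 78109, len = 477 B, covers [78109, 78585]
Segment 2: SEQ = 78586, len = 562 B, covers [78586, 79147] [LOST]
Segment 3: SEQ = 79148, len = 724 B, covers [79148, 79871]
In-order data received: bytes [78109, 78585] (segments 1..1).
Segment 2 missing -> gap begins at byte 78586; later segments buffered out of order.
Cumulative ACK = next expected in-order byte = 78109 + 477 = 78586

78586


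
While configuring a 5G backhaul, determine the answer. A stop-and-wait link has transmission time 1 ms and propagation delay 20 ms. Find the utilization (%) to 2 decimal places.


Given: Ttrans = 1 ms, Tprop = 20 ms
RTT = 2 * Tprop = 2 * 20 = 40 ms
U = Ttrans / (Ttrans + RTT)
U = 1 / (1 + 40)
U = 1 / 41 = 0.02439
U% = 2.44%

2.44


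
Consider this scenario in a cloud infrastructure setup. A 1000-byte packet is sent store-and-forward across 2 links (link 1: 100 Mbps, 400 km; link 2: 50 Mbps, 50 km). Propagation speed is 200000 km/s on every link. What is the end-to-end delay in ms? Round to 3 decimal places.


Packet = 1000 bytes = 8000 bits. Store-and-forward: sum (t_trans + t_prop) per link.
Link 1: t_trans = 8000/(100*10^6) s = 0.0800 ms; t_prop = 400/200000 s = 2.0000 ms; subtotal = 2.0800 ms
Link 2: t_trans = 8000/(50*10^6) s = 0.1600 ms; t_prop = 50/200000 s = 0.2500 ms; subtotal = 0.4100 ms
End-to-end = 2.0800 + 0.4100 = 2.4900 ms -> 2.490 ms (3 dp)

2.490


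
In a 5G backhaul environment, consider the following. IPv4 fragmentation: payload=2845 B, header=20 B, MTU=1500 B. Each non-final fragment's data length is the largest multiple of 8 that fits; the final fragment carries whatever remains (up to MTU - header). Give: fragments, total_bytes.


Max data per non-final fragment = floor((MTU - header)/8)*8 = floor((1500 - 20)/8)*8 = floor(1480/8)*8 = 1480 B
Final fragment needs no 8-byte alignment: it can carry up to MTU - header = 1480 B
Non-final fragments needed = ceil((payload - 1480) / 1480) = ceil(1365/1480) = ceil(0.9223) = 1
Number of fragments = 1 + 1 = 2
Fragment sizes (data): 1 * 1480 B + 1365 B (last, 1365 <= 1480 OK)
Total bytes sent = payload + n_frags * header = 2845 + 2*20 = 2845 + 40 = 2885 B

2, 2885


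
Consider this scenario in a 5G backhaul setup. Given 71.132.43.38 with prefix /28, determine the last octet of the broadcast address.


Given: IP = 71.132.43.38, prefix = /28
Host bits = 32 - 28 = 4
Network last octet = 38 AND mask = 32
Host part size = 2^4 - 1 = 15
Broadcast last octet = 32 OR 15 = 47

47


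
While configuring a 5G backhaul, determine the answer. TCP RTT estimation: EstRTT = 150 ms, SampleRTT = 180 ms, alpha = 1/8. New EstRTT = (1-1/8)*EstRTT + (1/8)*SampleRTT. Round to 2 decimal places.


Given: EstRTT = 150 ms, SampleRTT = 180 ms, alpha = 1/8
New EstRTT = (1 - alpha) * EstRTT + alpha * SampleRTT
(7/8) * 150 = 131.25
(1/8) * 180 = 22.5
New EstRTT = 131.25 + 22.5 = 153.75 ms -> 153.75 ms (2 dp)

153.75


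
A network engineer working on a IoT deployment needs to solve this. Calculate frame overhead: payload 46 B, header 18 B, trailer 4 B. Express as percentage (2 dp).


Given: payload = 46 B, header = 18 B, trailer = 4 B
Overhead bytes = header + trailer = 18 + 4 = 22
Total frame = payload + overhead = 46 + 22 = 68
Overhead % = 22 / 68 * 100 = 32.3529% -> 32.35% (2 dp)

32.35


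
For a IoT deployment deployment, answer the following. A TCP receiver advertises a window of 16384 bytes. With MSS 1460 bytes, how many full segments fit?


Given: RWND = 16384 bytes, MSS = 1460 bytes
Full segments = floor(RWND / MSS)
Full segments = floor(16384 / 1460)
Full segments = floor(11.2219) = 11

11


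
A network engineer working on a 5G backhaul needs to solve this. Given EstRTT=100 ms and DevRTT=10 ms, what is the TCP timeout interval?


Given: EstRTT = 100 ms, DevRTT = 10 ms
Timeout = EstRTT + 4 * DevRTT
4 * DevRTT = 4 * 10 = 40
Timeout = 100 + 40 = 140 ms

140


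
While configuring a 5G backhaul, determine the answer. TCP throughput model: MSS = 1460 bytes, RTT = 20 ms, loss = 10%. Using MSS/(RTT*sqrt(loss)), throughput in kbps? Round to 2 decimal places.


Given: MSS = 1460 bytes, RTT = 20 ms, loss = 10%
RTT in seconds = 20 / 1000 = 0.02
Loss rate = 10% = 0.1
sqrt(loss) = sqrt(0.1) = 0.316227766017
Throughput (bytes/s) = 1460 / (0.02 * 0.316227766017) = 230846.2692
Throughput (kbps) = 230846.2692 * 8 / 1000 = 1846.770154 -> 1846.77 kbps (2 dp)

1846.77


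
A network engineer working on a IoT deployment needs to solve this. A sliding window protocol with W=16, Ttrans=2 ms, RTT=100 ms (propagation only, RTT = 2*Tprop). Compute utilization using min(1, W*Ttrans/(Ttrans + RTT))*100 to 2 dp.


Given: W = 16, Ttrans = 2 ms, RTT = 100 ms (= 2 * Tprop, Tprop = 50 ms)
Cycle time = Ttrans + RTT = 2 + 100 = 102 ms (first packet sent until its ACK returns)
W * Ttrans = 16 * 2 = 32 ms of sending per cycle
W * Ttrans / (Ttrans + RTT) = 32 / 102 = 0.313725
U = min(1, 0.313725) = 0.313725
U% = 31.37%

31.37


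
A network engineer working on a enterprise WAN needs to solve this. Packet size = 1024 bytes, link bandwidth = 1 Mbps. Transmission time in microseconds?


Given: packet = 1024 bytes, bandwidth = 1 Mbps
Packet in bits = 1024 * 8 = 8192 bits
Bandwidth = 1 * 10^6 = 1000000 bps
Time = 8192 / 1000000 seconds
Time in us = 8192 * 10^6 / 1000000 = 8192

8192


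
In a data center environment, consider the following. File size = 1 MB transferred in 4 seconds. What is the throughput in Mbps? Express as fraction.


Given: file = 1 MB, time = 4 s
File in Mb = 1 * 8 = 8 Mb
Throughput = 8 / 4 Mbps
Throughput = 2 Mbps

2


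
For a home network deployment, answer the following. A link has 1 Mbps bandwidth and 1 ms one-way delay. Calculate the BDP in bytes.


Given: bandwidth = 1 Mbps, delay = 1 ms
BDP in bits = 1 * 10^6 * 1 / 1000
BDP in bits = 1000
BDP in bytes = 1000 / 8 = 125

125


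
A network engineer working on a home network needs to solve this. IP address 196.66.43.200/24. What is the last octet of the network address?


Given: IP = 196.66.43.200, prefix = /24
Subnet mask = 255.255.255.0
Last octet of IP: 200
Last octet of mask: 0
Network last octet = 200 AND 0 = 0

0


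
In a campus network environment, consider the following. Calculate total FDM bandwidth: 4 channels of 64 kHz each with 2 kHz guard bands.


Given: 4 channels, 64 kHz each, guard = 2 kHz
Channel bandwidth = 4 * 64 = 256 kHz
Guard bands = 3 gaps * 2 kHz = 6 kHz
Total = 256 + 6 = 262 kHz

262


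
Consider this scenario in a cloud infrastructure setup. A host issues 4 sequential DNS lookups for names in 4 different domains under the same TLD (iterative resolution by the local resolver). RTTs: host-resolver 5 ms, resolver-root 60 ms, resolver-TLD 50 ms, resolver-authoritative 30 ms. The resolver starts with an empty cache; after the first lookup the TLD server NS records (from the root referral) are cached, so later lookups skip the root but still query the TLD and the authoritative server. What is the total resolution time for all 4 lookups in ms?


Lookup 1 (cold cache): local + root + TLD + auth = 5 + 60 + 50 + 30 = 145 ms
Lookups 2..4 (TLD NS cached -> skip root; new domain -> still ask TLD and auth): local + TLD + auth = 5 + 50 + 30 = 85 ms each
Remaining 3 lookups: 3 * 85 = 255 ms
Total = 145 + 255 = 400 ms

400


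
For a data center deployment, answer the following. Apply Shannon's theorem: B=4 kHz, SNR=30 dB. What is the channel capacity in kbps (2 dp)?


Given: B = 4 kHz, SNR = 30 dB
SNR linear = 10^(30/10) = 1000
1 + SNR = 1001
log2(1001) = 9.9672262588
C = 4 * 1000 * 9.9672262588 = 39868.9050 bps
C = 39.868905 kbps -> 39.87 kbps (2 dp)

39.87


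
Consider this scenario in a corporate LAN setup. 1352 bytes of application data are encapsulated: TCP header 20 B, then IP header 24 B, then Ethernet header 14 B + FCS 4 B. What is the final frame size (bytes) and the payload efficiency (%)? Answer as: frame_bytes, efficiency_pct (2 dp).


TCP segment = 1352 + 20 = 1372 B
IP packet = 1372 + 24 = 1396 B
Ethernet frame = 1396 + 14 + 4 = 1414 B
Efficiency = app / frame = 1352 / 1414 = 0.956153 = 95.6153% -> 95.62% (2 dp)

1414, 95.62


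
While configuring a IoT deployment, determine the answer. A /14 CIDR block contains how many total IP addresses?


Given: CIDR prefix /14
Host bits = 32 - 14 = 18
Total addresses = 2^18 = 262144

262144


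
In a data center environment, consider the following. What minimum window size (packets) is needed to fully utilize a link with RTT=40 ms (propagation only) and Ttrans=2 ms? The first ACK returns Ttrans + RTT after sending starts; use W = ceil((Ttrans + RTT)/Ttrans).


Given: Ttrans = 2 ms, RTT = 40 ms (= 2 * Tprop, Tprop = 20 ms)
Time until first ACK returns = Ttrans + RTT = 2 + 40 = 42 ms
Need W * Ttrans >= Ttrans + RTT  ->  W >= (Ttrans + RTT) / Ttrans
(Ttrans + RTT) / Ttrans = 42 / 2 = 21
W_min = ceil(21) = 21

21


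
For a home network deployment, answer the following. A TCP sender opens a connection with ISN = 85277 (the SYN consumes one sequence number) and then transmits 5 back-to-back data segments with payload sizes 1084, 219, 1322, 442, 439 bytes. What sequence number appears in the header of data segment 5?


The SYN occupies sequence number ISN = 85277, so the first data byte is ISN + 1 = 85278.
SEQ of data segment i = (ISN + 1) + sum of payload sizes of segments 1..i-1.
Segment 1: SEQ = 85278, payload = 1084 bytes
Segment 2: SEQ = 86362, payload = 219 bytes
Segment 3: SEQ = 86581, payload = 1322 bytes
Segment 4: SEQ = 87903, payload = 442 bytes
Segment 5: SEQ = 88345, payload = 439 bytes
SEQ of segment 5 = 85278 + 1084 + 219 + 1322 + 442 = 88345

88345


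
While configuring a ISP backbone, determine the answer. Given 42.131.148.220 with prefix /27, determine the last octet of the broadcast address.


Given: IP = 42.131.148.220, prefix = /27
Host bits = 32 - 27 = 5
Network last octet = 220 AND mask = 192
Host part size = 2^5 - 1 = 31
Broadcast last octet = 192 OR 31 = 223

223


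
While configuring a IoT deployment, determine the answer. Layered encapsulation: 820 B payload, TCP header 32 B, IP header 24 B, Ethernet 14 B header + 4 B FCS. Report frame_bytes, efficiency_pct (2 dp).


TCP segment = 820 + 32 = 852 B
IP packet = 852 + 24 = 876 B
Ethernet frame = 876 + 14 + 4 = 894 B
Efficiency = app / frame = 820 / 894 = 0.917226 = 91.7226% -> 91.72% (2 dp)

894, 91.72


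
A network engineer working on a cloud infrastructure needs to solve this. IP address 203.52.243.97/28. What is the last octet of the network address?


Given: IP = 203.52.243.97, prefix = /28
Subnet mask = 255.255.255.240
Last octet of IP: 97
Last octet of mask: 240
Network last octet = 97 AND 240 = 96

96


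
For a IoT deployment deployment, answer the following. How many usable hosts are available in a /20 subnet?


Given: subnet mask /20
Host bits = 32 - 20 = 12
Total addresses = 2^12 = 4096
Usable hosts = 4096 - 2 (network + broadcast) = 4094

4094


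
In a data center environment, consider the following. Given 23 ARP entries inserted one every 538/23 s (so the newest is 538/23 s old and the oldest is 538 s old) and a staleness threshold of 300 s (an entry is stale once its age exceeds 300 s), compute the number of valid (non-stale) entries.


Ages are k * 538/23 s for k = 1..23 (spacing = 23.3913 s).
Entry k is valid iff k * 538/23 <= 300 iff k <= 23 * 300 / 538 = 12.8253
n_valid = floor(12.8253) = 12
(n_stale = 23 - 12 = 11)

12


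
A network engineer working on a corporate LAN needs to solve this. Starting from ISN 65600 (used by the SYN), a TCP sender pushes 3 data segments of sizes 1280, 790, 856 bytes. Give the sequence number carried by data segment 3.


The SYN occupies sequence number ISN = 65600, so the first data byte is ISN + 1 = 65601.
SEQ of data segment i = (ISN + 1) + sum of payload sizes of segments 1..i-1.
Segment 1: SEQ = 65601, payload = 1280 bytes
Segment 2: SEQ = 66881, payload = 790 bytes
Segment 3: SEQ = 67671, payload = 856 bytes
SEQ of segment 3 = 65601 + 1280 + 790 = 67671

67671


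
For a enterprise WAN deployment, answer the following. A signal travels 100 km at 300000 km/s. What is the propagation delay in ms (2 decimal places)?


Given: distance = 100 km, speed = 300000 km/s
Delay = distance / speed = 100 / 300000 seconds
Delay in ms = 100 * 1000 / 300000
Delay = 0.3333 ms
Rounded to 2 dp = 0.33 ms

0.33


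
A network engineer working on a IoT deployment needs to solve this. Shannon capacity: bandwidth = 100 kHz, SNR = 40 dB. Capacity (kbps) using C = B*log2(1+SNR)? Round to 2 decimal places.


Given: B = 100 kHz, SNR = 40 dB
SNR linear = 10^(40/10) = 10000
1 + SNR = 10001
log2(10001) = 13.2878566418
C = 100 * 1000 * 13.2878566418 = 1328785.6642 bps
C = 1328.785664 kbps -> 1328.79 kbps (2 dp)

1328.79


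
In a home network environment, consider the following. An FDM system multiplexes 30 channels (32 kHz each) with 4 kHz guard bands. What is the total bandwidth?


Given: 30 channels, 32 kHz each, guard = 4 kHz
Channel bandwidth = 30 * 32 = 960 kHz
Guard bands = 29 gaps * 4 kHz = 116 kHz
Total = 960 + 116 = 1076 kHz

1076


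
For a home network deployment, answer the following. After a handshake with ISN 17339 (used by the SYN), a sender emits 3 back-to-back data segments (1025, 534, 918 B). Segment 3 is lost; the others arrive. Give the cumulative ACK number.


SYN uses sequence number 17339; first data byte = ISN + 1 = 17340.
Segment 1: SEQ = 17340, len = 1025 B, covers [17340, 18364]
Segment 2: SEQ = 18365, len = 534 B, covers [18365, 18898]
Segment 3: SEQ = 18899, len = 918 B, covers [18899, 19816] [LOST]
In-order data received: bytes [17340, 18898] (segments 1..2).
Segment 3 missing -> gap begins at byte 18899.
Cumulative ACK = next expected in-order byte = 17340 + 1025 + 534 = 18899

18899
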